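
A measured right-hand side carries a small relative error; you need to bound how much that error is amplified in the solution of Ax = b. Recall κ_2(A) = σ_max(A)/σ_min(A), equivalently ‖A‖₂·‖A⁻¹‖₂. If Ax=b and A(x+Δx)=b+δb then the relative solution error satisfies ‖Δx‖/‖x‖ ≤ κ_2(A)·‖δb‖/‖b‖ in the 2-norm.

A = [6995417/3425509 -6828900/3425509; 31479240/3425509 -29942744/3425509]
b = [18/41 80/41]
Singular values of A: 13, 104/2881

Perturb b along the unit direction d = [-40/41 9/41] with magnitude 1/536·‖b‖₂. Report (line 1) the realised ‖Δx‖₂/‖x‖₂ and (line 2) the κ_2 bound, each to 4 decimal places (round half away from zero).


largest singular value 13, smallest 104/2881
κ = σ_max/σ_min = 13/(104/2881) = 360.1250
bound on ‖Δx‖/‖x‖: κ·ε = 360.1250·1/536 = 0.6719
solve Ax = b  →  x = [0.1114 -0.1061]
2-norm of b is 2.0000; of x, 0.1538
δb = ε·‖b‖·d = [-0.0036 0.0008]; solving A·Δx = δb gives ‖Δx‖ = 0.1034
relative error = 0.6719
tightness: 0.6719 against a bound of 0.6719; the bound is attained (ratio 1)

0.6719
0.6719


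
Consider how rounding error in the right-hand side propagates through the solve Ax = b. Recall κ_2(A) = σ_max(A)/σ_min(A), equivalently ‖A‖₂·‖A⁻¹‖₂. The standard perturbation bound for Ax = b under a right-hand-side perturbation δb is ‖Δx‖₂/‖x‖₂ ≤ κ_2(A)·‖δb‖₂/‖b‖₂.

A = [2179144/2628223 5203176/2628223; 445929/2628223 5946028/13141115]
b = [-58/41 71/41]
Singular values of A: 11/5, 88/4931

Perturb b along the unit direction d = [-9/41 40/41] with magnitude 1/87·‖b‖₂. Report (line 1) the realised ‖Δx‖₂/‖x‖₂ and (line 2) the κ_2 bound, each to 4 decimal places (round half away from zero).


largest singular value 11/5, smallest 88/4931
κ = σ_max/σ_min = (11/5)/(88/4931) = 123.2750
κ_2(A)·‖δb‖/‖b‖ = 1.4170
solve Ax = b  →  x = [-103.6224 42.6836]
‖b‖₂ = 2.2361 and ‖x‖₂ = 112.0691
Δx = A⁻¹·δb where δb = 1/87·2.2361·d; ‖Δx‖ = 1.4402
dividing the unrounded norms, ‖Δx‖/‖x‖ = 0.0129
so the bound overstates the realised error by a factor of ≈ 110.2614 (computed from the unrounded values)

0.0129
1.4170


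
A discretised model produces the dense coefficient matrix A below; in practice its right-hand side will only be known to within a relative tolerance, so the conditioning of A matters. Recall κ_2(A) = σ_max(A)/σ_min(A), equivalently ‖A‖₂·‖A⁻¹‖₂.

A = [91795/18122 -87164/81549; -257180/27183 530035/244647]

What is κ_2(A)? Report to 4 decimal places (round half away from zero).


140.4000

M = AᵀA = [28728425/249444 -14542990/561249; -14542990/561249 29480561/5051241]. tr(M)=59632309/492804, det(M)=366025/492804
solving λ² − 59632309/492804·λ + 366025/492804 = 0 gives λ = 121, 3025/492804
σ_max=√121=11, σ_min=√(3025/492804)=(55/702) → κ = 140.4000


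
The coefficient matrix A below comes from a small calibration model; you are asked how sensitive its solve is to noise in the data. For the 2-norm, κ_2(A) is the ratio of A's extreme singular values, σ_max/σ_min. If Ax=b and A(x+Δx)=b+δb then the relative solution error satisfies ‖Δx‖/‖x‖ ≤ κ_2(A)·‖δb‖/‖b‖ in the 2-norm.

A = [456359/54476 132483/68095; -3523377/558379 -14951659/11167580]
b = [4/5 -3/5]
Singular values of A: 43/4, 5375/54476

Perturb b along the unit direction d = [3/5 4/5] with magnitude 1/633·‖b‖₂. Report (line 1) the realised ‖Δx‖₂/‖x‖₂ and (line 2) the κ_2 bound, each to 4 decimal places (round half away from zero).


from the listed singular values, σ₁ = 43/4, σ_n = 5375/54476
κ_2(A) = (43/4) / (5375/54476) = 108.9520
κ_2(A)·‖δb‖/‖b‖ = 0.1721
solve Ax = b  →  x = [0.0908 0.0204]
‖b‖₂ = 1.0000 and ‖x‖₂ = 0.0930
re-solving with b+δb shifts x by Δx of norm 0.0160
dividing the unrounded norms, ‖Δx‖/‖x‖ = 0.1721
tightness: 0.1721 against a bound of 0.1721; the bound is attained (ratio 1)

0.1721
0.1721


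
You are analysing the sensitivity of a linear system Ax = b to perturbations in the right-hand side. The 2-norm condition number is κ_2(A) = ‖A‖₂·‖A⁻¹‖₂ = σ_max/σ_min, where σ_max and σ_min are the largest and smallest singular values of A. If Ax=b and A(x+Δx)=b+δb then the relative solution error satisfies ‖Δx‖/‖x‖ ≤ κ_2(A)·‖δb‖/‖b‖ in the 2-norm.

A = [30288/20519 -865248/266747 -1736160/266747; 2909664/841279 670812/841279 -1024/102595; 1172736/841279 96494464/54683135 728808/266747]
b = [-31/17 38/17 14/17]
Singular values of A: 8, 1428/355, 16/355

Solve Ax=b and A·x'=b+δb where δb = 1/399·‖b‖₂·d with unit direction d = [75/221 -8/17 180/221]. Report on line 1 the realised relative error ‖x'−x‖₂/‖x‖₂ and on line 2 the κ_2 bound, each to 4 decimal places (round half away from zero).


σ_max = 8, σ_min = 16/355
condition number: 8 ÷ (16/355) = 177.5000
worst-case relative error ≤ 177.5000 × 1/399 = 0.4449
solve Ax = b  →  x = [-3.8382 19.3236 -10.2206]
‖b‖₂ = 3.0000 and ‖x‖₂ = 22.1945
Δx = A⁻¹·δb where δb = 1/399·3.0000·d; ‖Δx‖ = 0.1668
dividing the unrounded norms, ‖Δx‖/‖x‖ = 0.0075
realised/bound (from unrounded values) ≈ 0.0169

0.0075
0.4449


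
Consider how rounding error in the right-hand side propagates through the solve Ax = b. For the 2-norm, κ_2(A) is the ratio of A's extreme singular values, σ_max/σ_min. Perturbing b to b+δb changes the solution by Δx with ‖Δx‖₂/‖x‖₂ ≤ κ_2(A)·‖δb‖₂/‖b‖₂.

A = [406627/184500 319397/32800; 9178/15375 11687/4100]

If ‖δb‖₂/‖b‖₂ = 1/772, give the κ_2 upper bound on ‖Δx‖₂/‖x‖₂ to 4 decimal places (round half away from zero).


form AᵀA = [283960729/54464400 224276351/9682560; 224276351/9682560 177209513/1721344] with trace 224284801/2073600 and determinant 28561/129600
eigenvalues of AᵀA: λ = (tr ± √(tr²−4·det))/2 = 2704/25, 169/82944
so κ_2 = √((2704/25) / (169/82944)) = 230.4000
bound on ‖Δx‖/‖x‖: κ·ε = 230.4000·1/772 = 0.2984

0.2984


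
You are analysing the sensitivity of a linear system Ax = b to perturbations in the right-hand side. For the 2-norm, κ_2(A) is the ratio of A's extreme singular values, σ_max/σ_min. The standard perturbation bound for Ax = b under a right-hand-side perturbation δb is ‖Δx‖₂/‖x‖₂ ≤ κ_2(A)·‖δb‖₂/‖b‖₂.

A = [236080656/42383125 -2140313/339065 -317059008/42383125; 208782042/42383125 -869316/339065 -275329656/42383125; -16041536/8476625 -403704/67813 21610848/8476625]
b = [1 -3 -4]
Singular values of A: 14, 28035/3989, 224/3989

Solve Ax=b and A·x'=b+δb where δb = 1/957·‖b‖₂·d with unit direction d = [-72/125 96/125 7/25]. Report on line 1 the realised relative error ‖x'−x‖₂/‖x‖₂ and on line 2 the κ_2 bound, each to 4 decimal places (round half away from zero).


from the listed singular values, σ₁ = 14, σ_n = 224/3989
κ_2(A) = 14 / (224/3989) = 249.3125
worst-case relative error ≤ 249.3125 × 1/957 = 0.2605
solve Ax = b  →  x = [-56.9030 0.4103 -42.8496]
2-norm of b is 5.0990; of x, 71.2335
Δx = A⁻¹·δb where δb = 1/957·5.0990·d; ‖Δx‖ = 0.0949
realised ‖Δx‖/‖x‖ = 0.0013
so the bound overstates the realised error by a factor of ≈ 195.5804 (computed from the unrounded values)

0.0013
0.2605


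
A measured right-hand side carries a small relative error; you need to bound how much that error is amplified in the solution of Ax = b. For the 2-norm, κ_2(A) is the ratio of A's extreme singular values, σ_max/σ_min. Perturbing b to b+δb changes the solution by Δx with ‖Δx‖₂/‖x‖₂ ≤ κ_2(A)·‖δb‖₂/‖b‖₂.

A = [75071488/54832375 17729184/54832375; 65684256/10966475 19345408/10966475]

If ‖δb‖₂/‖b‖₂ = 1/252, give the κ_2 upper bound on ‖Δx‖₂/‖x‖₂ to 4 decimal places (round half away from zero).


form AᵀA = [67517112116224/1788571890625 19689574367232/1788571890625; 19689574367232/1788571890625 5752792523776/1788571890625] with trace 117231847424/2861715025 and determinant 26214400/114468601
char-poly roots: 1024/25 and 640000/114468601
κ_2(A) = √(λ_max/λ_min) = √((1024/25) / (640000/114468601)) = 85.5920
worst-case relative error ≤ 85.5920 × 1/252 = 0.3397

0.3397


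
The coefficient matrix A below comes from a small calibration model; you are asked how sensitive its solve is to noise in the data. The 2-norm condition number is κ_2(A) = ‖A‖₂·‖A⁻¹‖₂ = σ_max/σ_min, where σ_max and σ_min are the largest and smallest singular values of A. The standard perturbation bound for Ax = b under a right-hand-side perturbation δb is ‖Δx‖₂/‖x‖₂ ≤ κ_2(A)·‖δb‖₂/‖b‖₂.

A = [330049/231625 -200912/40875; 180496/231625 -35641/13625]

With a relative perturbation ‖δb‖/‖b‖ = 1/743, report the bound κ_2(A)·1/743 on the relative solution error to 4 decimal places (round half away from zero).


AᵀA = [489657953/185640625 -5035881088/556921875; -5035881088/556921875 51798159673/1670765625]; tr = 17985626/534645, det = 707281/66830625
char-poly roots: 841/25 and 841/2673225
κ_2(A) = √(λ_max/λ_min) = √((841/25) / (841/2673225)) = 327.0000
κ_2(A)·‖δb‖/‖b‖ = 0.4401

0.4401


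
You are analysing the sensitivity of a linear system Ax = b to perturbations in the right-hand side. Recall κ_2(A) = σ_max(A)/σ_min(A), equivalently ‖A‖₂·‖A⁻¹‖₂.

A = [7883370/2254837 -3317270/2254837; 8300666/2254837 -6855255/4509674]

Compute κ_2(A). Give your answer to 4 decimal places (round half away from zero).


299.0500

AᵀA = [155824707016/6045529009 -64926109215/6045529009; -64926109215/6045529009 108218361625/24182116036]; tr = 4328504081/143089444, det = 366025/35772361
eigenvalues of AᵀA: λ = (tr ± √(tr²−4·det))/2 = 121/4, 12100/35772361
κ = σ_max/σ_min = (11/2)/(110/5981) = 299.0500


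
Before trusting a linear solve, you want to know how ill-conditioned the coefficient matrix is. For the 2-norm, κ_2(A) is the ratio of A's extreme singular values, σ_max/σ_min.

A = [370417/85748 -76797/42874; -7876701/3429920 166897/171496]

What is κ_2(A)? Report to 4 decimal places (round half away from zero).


M = AᵀA = [74947145293/3131315200 -1561379841/156565760; -1561379841/156565760 32531029/7828288]. tr(M)=6766119761/240870400, det(M)=7890481/963481600
eigenvalues of AᵀA: λ = (tr ± √(tr²−4·det))/2 = 2809/100, 2809/9634816
σ_max=√(2809/100)=(53/10), σ_min=√(2809/9634816)=(53/3104) → κ = 310.4000

310.4000


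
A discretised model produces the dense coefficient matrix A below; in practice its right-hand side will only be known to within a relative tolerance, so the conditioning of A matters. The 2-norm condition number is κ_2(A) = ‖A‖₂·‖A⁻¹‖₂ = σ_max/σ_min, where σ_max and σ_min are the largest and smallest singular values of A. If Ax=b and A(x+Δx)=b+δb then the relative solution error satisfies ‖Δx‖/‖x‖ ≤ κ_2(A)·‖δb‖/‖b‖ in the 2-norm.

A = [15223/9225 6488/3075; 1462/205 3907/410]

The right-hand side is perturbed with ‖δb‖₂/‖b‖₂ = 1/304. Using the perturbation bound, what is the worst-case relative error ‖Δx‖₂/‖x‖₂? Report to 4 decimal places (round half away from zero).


0.7224

M = AᵀA = [2712709/50625 1205579/16875; 1205579/16875 2143321/22500]. tr(M)=1205629/8100, det(M)=3721/8100
eigenvalues of AᵀA: λ = (tr ± √(tr²−4·det))/2 = 3721/25, 1/324
σ_max=√(3721/25)=(61/5), σ_min=√(1/324)=(1/18) → κ = 219.6000
κ_2(A)·‖δb‖/‖b‖ = 0.7224


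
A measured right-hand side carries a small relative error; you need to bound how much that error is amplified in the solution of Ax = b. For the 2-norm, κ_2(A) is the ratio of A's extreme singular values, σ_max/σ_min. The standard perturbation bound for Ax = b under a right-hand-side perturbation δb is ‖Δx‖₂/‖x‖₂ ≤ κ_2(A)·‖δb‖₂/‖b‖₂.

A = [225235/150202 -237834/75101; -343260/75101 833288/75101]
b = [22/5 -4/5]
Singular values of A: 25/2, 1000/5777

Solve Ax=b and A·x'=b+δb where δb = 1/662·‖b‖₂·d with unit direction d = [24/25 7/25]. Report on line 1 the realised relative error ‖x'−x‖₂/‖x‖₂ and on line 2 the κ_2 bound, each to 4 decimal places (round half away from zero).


0.0017
0.1091

largest singular value 25/2, smallest 1000/5777
κ = σ_max/σ_min = (25/2)/(1000/5777) = 72.2125
worst-case relative error ≤ 72.2125 × 1/662 = 0.1091
solve Ax = b  →  x = [21.3920 8.7400]
‖b‖ = 4.4721, ‖x‖ = 23.1086
re-solving with b+δb shifts x by Δx of norm 0.0390
realised ‖Δx‖/‖x‖ = 0.0017
so the bound overstates the realised error by a factor of ≈ 64.5904 (computed from the unrounded values)


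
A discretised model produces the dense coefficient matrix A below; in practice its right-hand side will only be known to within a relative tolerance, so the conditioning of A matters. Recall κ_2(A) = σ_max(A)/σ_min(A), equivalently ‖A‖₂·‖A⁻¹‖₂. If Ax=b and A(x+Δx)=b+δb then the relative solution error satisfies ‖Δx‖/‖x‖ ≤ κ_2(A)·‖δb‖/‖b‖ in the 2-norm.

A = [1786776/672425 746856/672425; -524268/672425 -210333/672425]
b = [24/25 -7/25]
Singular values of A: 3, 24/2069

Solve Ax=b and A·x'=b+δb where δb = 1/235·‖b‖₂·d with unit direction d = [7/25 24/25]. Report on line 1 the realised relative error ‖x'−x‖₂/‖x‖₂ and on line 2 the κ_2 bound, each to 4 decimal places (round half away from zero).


1.1005
1.1005

from the listed singular values, σ₁ = 3, σ_n = 24/2069
κ_2(A) = 3 / (24/2069) = 258.6250
bound on ‖Δx‖/‖x‖: κ·ε = 258.6250·1/235 = 1.1005
solve Ax = b  →  x = [0.3077 0.1282]
‖b‖ = 1.0000, ‖x‖ = 0.3333
with δb = [0.0012 0.0041], A·Δx = δb → ‖Δx‖ = 0.3668
realised ‖Δx‖/‖x‖ = 1.1005
so the bound is sharp here: realised error equals the bound


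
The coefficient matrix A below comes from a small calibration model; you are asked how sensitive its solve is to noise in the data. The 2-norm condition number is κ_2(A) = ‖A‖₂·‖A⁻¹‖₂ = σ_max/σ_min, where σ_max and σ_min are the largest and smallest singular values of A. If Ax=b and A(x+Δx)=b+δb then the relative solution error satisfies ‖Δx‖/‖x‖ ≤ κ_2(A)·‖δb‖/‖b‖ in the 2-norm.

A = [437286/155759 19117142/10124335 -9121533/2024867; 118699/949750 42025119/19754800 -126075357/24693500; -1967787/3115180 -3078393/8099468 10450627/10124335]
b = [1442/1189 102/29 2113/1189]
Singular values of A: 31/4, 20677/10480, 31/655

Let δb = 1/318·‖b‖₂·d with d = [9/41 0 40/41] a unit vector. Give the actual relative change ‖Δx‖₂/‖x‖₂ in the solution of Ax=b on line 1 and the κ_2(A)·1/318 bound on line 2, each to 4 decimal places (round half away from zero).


largest singular value 31/4, smallest 31/655
κ_2(A) = (31/4) / (31/655) = 163.7500
bound on ‖Δx‖/‖x‖: κ·ε = 163.7500·1/318 = 0.5149
solve Ax = b  →  x = [-0.8648 39.2595 15.6481]
‖b‖ = 4.1231, ‖x‖ = 42.2720
δb = ε·‖b‖·d = [0.0028 0.0000 0.0126]; solving A·Δx = δb gives ‖Δx‖ = 0.2740
dividing the unrounded norms, ‖Δx‖/‖x‖ = 0.0065
so the bound overstates the realised error by a factor of ≈ 79.4566 (computed from the unrounded values)

0.0065
0.5149


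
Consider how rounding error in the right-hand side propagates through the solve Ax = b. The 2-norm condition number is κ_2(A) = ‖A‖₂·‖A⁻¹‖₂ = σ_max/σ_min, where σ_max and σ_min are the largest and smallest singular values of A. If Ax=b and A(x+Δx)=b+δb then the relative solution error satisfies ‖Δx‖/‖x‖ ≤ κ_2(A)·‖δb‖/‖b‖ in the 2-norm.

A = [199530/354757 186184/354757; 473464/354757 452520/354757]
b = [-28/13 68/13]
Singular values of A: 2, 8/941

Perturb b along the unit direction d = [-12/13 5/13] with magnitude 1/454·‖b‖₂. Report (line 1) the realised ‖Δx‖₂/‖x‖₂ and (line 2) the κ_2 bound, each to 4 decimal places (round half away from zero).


from the listed singular values, σ₁ = 2, σ_n = 8/941
condition number: 2 ÷ (8/941) = 235.2500
worst-case relative error ≤ 235.2500 × 1/454 = 0.5182
solve Ax = b  →  x = [-323.0345 342.0862]
‖b‖₂ = 5.6569 and ‖x‖₂ = 470.5043
Δx = A⁻¹·δb where δb = 1/454·5.6569·d; ‖Δx‖ = 1.4656
dividing the unrounded norms, ‖Δx‖/‖x‖ = 0.0031
realised/bound (from unrounded values) ≈ 0.0060

0.0031
0.5182


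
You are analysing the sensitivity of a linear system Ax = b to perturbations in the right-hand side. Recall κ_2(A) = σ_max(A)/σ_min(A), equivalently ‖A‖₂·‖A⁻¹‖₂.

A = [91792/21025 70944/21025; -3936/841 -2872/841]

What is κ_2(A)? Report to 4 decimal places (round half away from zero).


M = AᵀA = [21531904/525625 16144128/525625; 16144128/525625 12114496/525625]. tr(M)=1345856/21025, det(M)=16384/21025
solving λ² − 1345856/21025·λ + 16384/21025 = 0 gives λ = 64, 256/21025
so κ_2 = √(64 / (256/21025)) = 72.5000

72.5000


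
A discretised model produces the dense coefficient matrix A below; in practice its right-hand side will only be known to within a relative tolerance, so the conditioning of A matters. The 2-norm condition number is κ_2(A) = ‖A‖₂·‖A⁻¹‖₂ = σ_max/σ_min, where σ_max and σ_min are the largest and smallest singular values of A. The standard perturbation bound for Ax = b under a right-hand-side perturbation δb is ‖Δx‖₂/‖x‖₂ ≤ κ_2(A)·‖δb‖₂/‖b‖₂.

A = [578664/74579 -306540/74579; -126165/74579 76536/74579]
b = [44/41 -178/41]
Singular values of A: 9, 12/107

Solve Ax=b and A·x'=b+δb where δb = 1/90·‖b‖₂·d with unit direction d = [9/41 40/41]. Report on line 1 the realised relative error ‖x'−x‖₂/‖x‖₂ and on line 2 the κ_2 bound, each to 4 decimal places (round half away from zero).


from the listed singular values, σ₁ = 9, σ_n = 12/107
κ = σ_max/σ_min = 9/(12/107) = 80.2500
worst-case relative error ≤ 80.2500 × 1/90 = 0.8917
solve Ax = b  →  x = [-16.5882 -31.5752]
‖b‖ = 4.4721, ‖x‖ = 35.6674
re-solving with b+δb shifts x by Δx of norm 0.4431
dividing the unrounded norms, ‖Δx‖/‖x‖ = 0.0124
realised/bound (from unrounded values) ≈ 0.0139

0.0124
0.8917


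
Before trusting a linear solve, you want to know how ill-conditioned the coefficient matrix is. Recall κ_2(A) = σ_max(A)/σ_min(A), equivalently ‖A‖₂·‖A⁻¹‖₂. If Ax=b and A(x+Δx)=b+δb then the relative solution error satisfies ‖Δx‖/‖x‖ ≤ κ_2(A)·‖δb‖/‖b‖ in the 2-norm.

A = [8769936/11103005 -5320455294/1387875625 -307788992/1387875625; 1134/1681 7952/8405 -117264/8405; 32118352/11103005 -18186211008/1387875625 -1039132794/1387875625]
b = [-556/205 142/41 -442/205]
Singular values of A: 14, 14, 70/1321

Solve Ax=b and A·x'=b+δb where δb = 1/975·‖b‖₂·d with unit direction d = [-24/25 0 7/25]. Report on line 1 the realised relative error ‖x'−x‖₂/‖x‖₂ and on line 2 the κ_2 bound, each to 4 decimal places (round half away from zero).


from the listed singular values, σ₁ = 14, σ_n = 70/1321
κ_2(A) = 14 / (70/1321) = 264.2000
perturbation bound = 264.2000·1/975 = 0.2710
solve Ax = b  →  x = [36.7909 8.1674 2.0845]
‖b‖₂ = 4.8990 and ‖x‖₂ = 37.7442
with δb = [-0.0048 0.0000 0.0014], A·Δx = δb → ‖Δx‖ = 0.0948
realised ‖Δx‖/‖x‖ = 0.0025
realised/bound (from unrounded values) ≈ 0.0093

0.0025
0.2710


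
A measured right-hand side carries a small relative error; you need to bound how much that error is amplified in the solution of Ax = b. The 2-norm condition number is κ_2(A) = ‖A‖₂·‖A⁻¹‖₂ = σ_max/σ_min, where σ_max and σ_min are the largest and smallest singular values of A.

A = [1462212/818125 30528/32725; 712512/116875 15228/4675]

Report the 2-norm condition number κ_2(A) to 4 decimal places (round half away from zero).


385.0000

form AᵀA = [43222492944/1070925625 4610359296/214185125; 4610359296/214185125 98357328/8567405] with trace 192100896/3705625 and determinant 1679616/92640625
eigenvalues of AᵀA: λ = (tr ± √(tr²−4·det))/2 = 1296/25, 1296/3705625
κ = σ_max/σ_min = (36/5)/(36/1925) = 385.0000


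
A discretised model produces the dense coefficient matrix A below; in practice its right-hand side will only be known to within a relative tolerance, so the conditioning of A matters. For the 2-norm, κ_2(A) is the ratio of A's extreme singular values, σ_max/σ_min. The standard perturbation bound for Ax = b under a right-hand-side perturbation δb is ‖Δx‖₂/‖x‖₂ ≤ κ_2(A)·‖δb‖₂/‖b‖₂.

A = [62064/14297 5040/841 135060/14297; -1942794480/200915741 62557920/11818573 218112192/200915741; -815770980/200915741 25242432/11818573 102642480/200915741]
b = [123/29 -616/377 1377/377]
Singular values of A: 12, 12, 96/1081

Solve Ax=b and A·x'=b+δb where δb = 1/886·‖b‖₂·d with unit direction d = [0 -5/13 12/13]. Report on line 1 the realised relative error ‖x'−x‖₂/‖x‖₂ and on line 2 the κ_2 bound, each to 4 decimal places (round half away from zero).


from the listed singular values, σ₁ = 12, σ_n = 96/1081
condition number: 12 ÷ (96/1081) = 135.1250
perturbation bound = 135.1250·1/886 = 0.1525
solve Ax = b  →  x = [-14.4826 -32.4440 27.6861]
‖b‖ = 5.8310, ‖x‖ = 45.0431
with δb = [0.0000 -0.0025 0.0061], A·Δx = δb → ‖Δx‖ = 0.0741
relative error = 0.0016
realised/bound (from unrounded values) ≈ 0.0108

0.0016
0.1525


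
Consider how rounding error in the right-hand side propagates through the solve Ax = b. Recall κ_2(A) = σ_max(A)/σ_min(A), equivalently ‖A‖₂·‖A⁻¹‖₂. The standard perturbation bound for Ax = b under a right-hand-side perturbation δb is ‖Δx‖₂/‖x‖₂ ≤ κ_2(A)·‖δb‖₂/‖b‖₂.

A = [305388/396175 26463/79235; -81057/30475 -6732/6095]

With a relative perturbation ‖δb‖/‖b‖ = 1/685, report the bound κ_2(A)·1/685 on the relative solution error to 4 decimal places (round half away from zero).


M = AᵀA = [1925811081/251127409 802405440/251127409; 802405440/251127409 334373625/251127409]. tr(M)=13373874/1485961, det(M)=2025/1485961
eigenvalues of AᵀA: λ = (tr ± √(tr²−4·det))/2 = 9, 225/1485961
κ_2(A) = √(λ_max/λ_min) = √(9 / (225/1485961)) = 243.8000
worst-case relative error ≤ 243.8000 × 1/685 = 0.3559

0.3559


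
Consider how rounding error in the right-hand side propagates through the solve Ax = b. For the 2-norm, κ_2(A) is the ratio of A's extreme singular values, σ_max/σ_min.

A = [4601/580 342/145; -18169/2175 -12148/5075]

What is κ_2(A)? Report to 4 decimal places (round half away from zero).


AᵀA = [11943961/90000 1016039/26250; 1016039/26250 345844/30625]; tr = 1016089/7056, det = 25/49
eigenvalues of AᵀA: λ = (tr ± √(tr²−4·det))/2 = 144, 25/7056
σ_max=√144=12, σ_min=√(25/7056)=(5/84) → κ = 201.6000

201.6000


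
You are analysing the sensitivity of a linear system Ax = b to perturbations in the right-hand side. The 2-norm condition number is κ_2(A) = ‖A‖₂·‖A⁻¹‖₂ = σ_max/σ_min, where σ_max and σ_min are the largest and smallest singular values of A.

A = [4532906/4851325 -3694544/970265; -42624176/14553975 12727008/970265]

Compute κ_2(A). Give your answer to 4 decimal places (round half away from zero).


177.4875

M = AᵀA = [3202792817476/338909101281 -1580584775840/37656566809; -1580584775840/37656566809 7025055520000/37656566809]. tr(M)=39517128196/201611601, det(M)=245862400/201611601
char-poly roots: 196 and 1254400/201611601
κ_2(A) = √(λ_max/λ_min) = √(196 / (1254400/201611601)) = 177.4875


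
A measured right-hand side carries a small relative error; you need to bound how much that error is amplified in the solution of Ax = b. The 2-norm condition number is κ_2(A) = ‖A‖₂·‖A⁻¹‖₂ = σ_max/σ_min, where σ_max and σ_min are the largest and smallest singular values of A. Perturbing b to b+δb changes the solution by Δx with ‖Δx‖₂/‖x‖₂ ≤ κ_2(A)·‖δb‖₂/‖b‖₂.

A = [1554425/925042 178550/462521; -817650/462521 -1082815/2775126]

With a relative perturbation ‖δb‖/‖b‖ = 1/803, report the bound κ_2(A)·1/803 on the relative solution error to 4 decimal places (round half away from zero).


form AᵀA = [6052845625/1017482404 340466000/254370601; 340466000/254370601 2758825225/9157341636] with trace 17023925/2723778 and determinant 15625/21790224
λ_max, λ_min = (17023925/2723778 ± √72448185722500/1854741648321)/2 = 25/4, 625/5447556
so κ_2 = √((25/4) / (625/5447556)) = 233.4000
bound on ‖Δx‖/‖x‖: κ·ε = 233.4000·1/803 = 0.2907

0.2907


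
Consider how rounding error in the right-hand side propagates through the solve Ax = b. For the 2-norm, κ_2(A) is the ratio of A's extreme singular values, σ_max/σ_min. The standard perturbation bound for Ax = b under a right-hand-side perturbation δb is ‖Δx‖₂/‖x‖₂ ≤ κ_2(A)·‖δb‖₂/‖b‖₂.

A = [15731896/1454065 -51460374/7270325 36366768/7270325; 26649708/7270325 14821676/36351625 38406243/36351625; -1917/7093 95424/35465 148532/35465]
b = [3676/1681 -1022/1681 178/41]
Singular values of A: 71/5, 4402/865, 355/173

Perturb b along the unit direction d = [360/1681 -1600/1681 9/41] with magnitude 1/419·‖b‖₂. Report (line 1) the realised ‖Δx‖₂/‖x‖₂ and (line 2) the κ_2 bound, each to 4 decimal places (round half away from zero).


largest singular value 71/5, smallest 355/173
condition number: (71/5) ÷ (355/173) = 6.9200
perturbation bound = 6.9200·1/419 = 0.0165
solve Ax = b  →  x = [-0.4721 -0.2198 1.1473]
‖b‖₂ = 4.8990 and ‖x‖₂ = 1.2600
δb = ε·‖b‖·d = [0.0025 -0.0111 0.0026]; solving A·Δx = δb gives ‖Δx‖ = 0.0057
realised ‖Δx‖/‖x‖ = 0.0045
so the bound overstates the realised error by a factor of ≈ 3.6522 (computed from the unrounded values)

0.0045
0.0165


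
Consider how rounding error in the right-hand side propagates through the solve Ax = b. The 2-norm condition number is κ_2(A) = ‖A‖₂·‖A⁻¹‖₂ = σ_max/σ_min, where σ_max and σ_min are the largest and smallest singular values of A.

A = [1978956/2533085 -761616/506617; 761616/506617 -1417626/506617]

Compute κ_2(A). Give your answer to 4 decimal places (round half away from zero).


175.3000

M = AᵀA = [63729204624/22202490025 -23894940384/4440498005; -23894940384/4440498005 8960977188/888099601]. tr(M)=995687316/76825225, det(M)=419904/76825225
λ_max, λ_min = (995687316/76825225 ± √991264194366170256/5902115196300625)/2 = 324/25, 1296/3073009
σ_max=√(324/25)=(18/5), σ_min=√(1296/3073009)=(36/1753) → κ = 175.3000


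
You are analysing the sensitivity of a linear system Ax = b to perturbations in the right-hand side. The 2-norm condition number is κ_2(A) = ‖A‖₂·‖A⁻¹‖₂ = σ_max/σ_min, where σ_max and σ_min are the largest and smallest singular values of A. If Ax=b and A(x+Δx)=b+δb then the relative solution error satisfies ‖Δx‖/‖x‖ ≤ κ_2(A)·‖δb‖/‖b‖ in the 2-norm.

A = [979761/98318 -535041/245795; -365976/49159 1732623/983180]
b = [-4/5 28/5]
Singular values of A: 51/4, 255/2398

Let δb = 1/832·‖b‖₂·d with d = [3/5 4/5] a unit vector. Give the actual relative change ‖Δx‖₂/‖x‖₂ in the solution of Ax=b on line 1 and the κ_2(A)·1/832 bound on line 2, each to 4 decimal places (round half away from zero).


0.0017
0.1441

from the listed singular values, σ₁ = 51/4, σ_n = 255/2398
κ_2(A) = (51/4) / (255/2398) = 119.9000
κ_2(A)·‖δb‖/‖b‖ = 0.1441
solve Ax = b  →  x = [7.9510 36.7671]
2-norm of b is 5.6569; of x, 37.6170
re-solving with b+δb shifts x by Δx of norm 0.0639
relative error = 0.0017
so the bound overstates the realised error by a factor of ≈ 84.7851 (computed from the unrounded values)


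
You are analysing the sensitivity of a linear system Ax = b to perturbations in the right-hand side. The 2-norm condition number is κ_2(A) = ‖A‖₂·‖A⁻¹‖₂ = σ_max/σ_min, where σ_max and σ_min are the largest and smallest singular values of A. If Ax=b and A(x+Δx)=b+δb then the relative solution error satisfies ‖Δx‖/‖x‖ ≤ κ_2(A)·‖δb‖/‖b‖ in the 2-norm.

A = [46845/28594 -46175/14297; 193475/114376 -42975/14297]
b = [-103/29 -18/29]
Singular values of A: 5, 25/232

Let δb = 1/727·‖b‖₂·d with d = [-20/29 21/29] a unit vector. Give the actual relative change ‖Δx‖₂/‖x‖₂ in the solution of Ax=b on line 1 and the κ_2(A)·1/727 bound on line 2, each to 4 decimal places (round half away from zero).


0.0025
0.0638

σ_max = 5, σ_min = 25/232
κ_2(A) = 5 / (25/232) = 46.4000
κ_2(A)·‖δb‖/‖b‖ = 0.0638
solve Ax = b  →  x = [16.0941 9.2635]
2-norm of b is 3.6056; of x, 18.5697
δb = ε·‖b‖·d = [-0.0034 0.0036]; solving A·Δx = δb gives ‖Δx‖ = 0.0460
relative error = 0.0025
so the bound overstates the realised error by a factor of ≈ 25.7515 (computed from the unrounded values)


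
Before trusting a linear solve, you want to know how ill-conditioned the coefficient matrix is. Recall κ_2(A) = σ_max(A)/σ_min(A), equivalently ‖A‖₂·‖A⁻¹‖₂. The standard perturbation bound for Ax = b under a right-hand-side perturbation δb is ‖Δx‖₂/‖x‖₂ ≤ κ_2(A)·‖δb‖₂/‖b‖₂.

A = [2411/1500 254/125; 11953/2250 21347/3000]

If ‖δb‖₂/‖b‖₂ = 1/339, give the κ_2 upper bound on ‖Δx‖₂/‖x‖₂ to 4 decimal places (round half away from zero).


M = AᵀA = [998101/32400 443531/10800; 443531/10800 788569/14400]. tr(M)=443581/5184, det(M)=34225/82944
λ_max, λ_min = (443581/5184 ± √196719747961/26873856)/2 = 1369/16, 25/5184
κ_2(A) = √(λ_max/λ_min) = √((1369/16) / (25/5184)) = 133.2000
κ_2(A)·‖δb‖/‖b‖ = 0.3929

0.3929


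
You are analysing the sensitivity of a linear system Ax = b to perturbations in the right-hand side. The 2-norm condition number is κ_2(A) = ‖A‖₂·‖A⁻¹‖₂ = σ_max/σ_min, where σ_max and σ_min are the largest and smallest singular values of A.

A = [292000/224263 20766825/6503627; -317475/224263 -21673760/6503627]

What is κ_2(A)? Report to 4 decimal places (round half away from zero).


form AᵀA = [186054375625/50293893169 446372064000/50293893169; 446372064000/50293893169 1071358969225/50293893169] with trace 7440315650/297597001 and determinant 9765625/297597001
char-poly roots: 25 and 390625/297597001
κ = σ_max/σ_min = 5/(625/17251) = 138.0080

138.0080


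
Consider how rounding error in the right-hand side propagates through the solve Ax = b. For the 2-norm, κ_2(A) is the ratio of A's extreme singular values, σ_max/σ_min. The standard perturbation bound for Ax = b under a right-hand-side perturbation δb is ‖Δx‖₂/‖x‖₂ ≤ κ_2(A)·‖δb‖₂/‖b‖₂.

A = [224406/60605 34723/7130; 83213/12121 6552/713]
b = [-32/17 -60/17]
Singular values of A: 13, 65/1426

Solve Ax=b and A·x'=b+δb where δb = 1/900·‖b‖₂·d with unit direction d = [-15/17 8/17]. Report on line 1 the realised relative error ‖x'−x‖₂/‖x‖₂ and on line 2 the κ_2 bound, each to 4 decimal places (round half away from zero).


0.3169
0.3169

from the listed singular values, σ₁ = 13, σ_n = 65/1426
κ_2(A) = 13 / (65/1426) = 285.2000
κ_2(A)·‖δb‖/‖b‖ = 0.3169
solve Ax = b  →  x = [-0.1846 -0.2462]
2-norm of b is 4.0000; of x, 0.3077
with δb = [-0.0039 0.0021], A·Δx = δb → ‖Δx‖ = 0.0975
dividing the unrounded norms, ‖Δx‖/‖x‖ = 0.3169
so the bound is sharp here: realised error equals the bound


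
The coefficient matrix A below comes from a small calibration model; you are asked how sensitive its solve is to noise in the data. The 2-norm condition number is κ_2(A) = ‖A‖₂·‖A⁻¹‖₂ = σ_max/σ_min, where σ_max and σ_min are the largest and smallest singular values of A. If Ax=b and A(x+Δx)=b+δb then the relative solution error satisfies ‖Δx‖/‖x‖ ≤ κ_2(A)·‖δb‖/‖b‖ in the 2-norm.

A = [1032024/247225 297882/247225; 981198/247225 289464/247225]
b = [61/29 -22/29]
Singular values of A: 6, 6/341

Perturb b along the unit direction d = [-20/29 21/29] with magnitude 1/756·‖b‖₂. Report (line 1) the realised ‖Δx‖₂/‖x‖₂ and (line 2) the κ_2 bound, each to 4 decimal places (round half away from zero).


from the listed singular values, σ₁ = 6, σ_n = 6/341
κ = σ_max/σ_min = 6/(6/341) = 341.0000
worst-case relative error ≤ 341.0000 × 1/756 = 0.4511
solve Ax = b  →  x = [31.9867 -109.0733]
‖b‖₂ = 2.2361 and ‖x‖₂ = 113.6668
Δx = A⁻¹·δb where δb = 1/756·2.2361·d; ‖Δx‖ = 0.1681
dividing the unrounded norms, ‖Δx‖/‖x‖ = 0.0015
tightness: 0.0015 against a bound of 0.4511 (unrounded ratio ≈ 0.0033)

0.0015
0.4511


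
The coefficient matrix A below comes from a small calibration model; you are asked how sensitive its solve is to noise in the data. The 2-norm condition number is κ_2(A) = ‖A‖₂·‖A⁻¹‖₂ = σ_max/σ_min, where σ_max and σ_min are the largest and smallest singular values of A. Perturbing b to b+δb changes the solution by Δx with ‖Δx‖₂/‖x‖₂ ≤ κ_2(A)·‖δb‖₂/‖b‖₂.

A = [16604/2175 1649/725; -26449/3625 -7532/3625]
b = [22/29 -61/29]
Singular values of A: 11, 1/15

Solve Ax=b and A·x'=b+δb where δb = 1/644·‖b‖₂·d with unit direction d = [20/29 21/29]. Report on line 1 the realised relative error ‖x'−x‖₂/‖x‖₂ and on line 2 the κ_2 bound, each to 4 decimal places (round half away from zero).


0.0035
0.2562

σ_max = 11, σ_min = 1/15
κ = σ_max/σ_min = 11/(1/15) = 165.0000
worst-case relative error ≤ 165.0000 × 1/644 = 0.2562
solve Ax = b  →  x = [4.3745 -14.3491]
‖b‖₂ = 2.2361 and ‖x‖₂ = 15.0011
re-solving with b+δb shifts x by Δx of norm 0.0521
realised ‖Δx‖/‖x‖ = 0.0035
realised/bound (from unrounded values) ≈ 0.0136


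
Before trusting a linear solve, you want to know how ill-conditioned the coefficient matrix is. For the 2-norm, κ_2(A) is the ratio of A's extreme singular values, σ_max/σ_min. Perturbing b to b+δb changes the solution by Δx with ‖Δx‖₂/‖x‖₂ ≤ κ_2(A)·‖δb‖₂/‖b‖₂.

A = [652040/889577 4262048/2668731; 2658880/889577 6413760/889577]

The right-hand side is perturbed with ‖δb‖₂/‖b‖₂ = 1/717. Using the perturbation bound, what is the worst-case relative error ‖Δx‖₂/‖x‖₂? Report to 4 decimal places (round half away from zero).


0.1746

AᵀA = [4458536000/470759809 32087614720/1412279427; 32087614720/1412279427 231048131584/4236838281]; tr = 1604585536/25070049, det = 6553600/25070049
λ_max, λ_min = (1604585536/25070049 ± √2574037546047901696/628507356862401)/2 = 64, 102400/25070049
κ_2(A) = √(λ_max/λ_min) = √(64 / (102400/25070049)) = 125.1750
κ_2(A)·‖δb‖/‖b‖ = 0.1746


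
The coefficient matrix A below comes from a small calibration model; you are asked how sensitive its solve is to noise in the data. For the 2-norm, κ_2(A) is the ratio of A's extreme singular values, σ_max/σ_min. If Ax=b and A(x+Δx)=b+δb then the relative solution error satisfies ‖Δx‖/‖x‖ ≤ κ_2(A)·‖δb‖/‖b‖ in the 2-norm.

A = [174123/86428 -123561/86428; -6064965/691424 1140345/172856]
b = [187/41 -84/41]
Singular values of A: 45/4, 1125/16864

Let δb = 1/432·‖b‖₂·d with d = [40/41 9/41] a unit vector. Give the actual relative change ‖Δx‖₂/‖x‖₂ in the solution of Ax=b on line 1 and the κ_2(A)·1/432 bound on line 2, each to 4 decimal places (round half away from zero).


0.0029
0.3904

largest singular value 45/4, smallest 1125/16864
condition number: (45/4) ÷ (1125/16864) = 168.6400
κ_2(A)·‖δb‖/‖b‖ = 0.3904
solve Ax = b  →  x = [36.1899 47.8087]
‖b‖₂ = 5.0000 and ‖x‖₂ = 59.9615
re-solving with b+δb shifts x by Δx of norm 0.1735
dividing the unrounded norms, ‖Δx‖/‖x‖ = 0.0029
realised/bound (from unrounded values) ≈ 0.0074


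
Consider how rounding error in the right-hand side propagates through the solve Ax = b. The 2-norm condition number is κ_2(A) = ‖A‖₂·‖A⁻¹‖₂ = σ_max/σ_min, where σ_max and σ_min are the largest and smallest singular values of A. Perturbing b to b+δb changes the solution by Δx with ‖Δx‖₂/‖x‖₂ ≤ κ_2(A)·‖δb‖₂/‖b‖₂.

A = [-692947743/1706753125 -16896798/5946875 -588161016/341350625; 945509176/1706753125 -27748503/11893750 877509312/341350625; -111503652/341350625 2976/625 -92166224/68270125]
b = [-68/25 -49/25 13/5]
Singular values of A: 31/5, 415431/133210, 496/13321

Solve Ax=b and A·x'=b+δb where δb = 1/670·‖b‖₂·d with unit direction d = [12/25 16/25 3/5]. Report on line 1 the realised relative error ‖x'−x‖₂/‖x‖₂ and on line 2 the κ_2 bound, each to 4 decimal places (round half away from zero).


σ_max = 31/5, σ_min = 496/13321
κ = σ_max/σ_min = (31/5)/(496/13321) = 166.5125
perturbation bound = 166.5125·1/670 = 0.2485
solve Ax = b  →  x = [26.2297 0.7091 -5.7713]
‖b‖₂ = 4.2426 and ‖x‖₂ = 26.8665
with δb = [0.0030 0.0041 0.0038], A·Δx = δb → ‖Δx‖ = 0.1701
dividing the unrounded norms, ‖Δx‖/‖x‖ = 0.0063
realised/bound (from unrounded values) ≈ 0.0255

0.0063
0.2485


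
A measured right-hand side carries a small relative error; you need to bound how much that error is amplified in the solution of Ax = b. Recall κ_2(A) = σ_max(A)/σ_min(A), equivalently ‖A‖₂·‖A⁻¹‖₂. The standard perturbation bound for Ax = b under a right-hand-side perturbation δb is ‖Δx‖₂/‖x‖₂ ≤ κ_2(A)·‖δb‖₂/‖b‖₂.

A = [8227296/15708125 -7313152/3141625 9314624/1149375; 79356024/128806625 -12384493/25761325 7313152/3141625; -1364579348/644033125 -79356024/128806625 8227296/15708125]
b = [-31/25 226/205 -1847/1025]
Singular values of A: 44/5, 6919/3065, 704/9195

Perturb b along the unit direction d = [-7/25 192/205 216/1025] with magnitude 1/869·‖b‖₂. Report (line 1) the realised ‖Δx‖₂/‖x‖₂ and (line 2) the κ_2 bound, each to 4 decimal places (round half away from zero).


largest singular value 44/5, smallest 704/9195
condition number: (44/5) ÷ (704/9195) = 114.9375
κ_2(A)·‖δb‖/‖b‖ = 0.1323
solve Ax = b  →  x = [-1.8950 12.4583 3.5480]
‖b‖₂ = 2.4495 and ‖x‖₂ = 13.0916
δb = ε·‖b‖·d = [-0.0008 0.0026 0.0006]; solving A·Δx = δb gives ‖Δx‖ = 0.0368
realised ‖Δx‖/‖x‖ = 0.0028
tightness: 0.0028 against a bound of 0.1323 (unrounded ratio ≈ 0.0213)

0.0028
0.1323


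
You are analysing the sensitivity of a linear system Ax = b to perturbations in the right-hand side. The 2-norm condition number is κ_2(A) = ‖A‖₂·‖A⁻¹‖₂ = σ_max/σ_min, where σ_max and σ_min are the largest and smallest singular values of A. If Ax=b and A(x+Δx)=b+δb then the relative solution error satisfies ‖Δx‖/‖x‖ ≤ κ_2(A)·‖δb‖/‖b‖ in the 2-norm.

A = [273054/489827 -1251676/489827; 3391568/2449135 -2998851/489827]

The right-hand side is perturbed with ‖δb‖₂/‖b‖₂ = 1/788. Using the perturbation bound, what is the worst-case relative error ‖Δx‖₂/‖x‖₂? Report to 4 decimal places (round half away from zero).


0.4665

form AᵀA = [79092873796/35492676025 -70293980952/7098535205; -70293980952/7098535205 62484024433/1419707041] with trace 976319741/21114025 and determinant 334084/21114025
solving λ² − 976319741/21114025·λ + 334084/21114025 = 0 gives λ = 1156/25, 289/844561
κ = σ_max/σ_min = (34/5)/(17/919) = 367.6000
worst-case relative error ≤ 367.6000 × 1/788 = 0.4665


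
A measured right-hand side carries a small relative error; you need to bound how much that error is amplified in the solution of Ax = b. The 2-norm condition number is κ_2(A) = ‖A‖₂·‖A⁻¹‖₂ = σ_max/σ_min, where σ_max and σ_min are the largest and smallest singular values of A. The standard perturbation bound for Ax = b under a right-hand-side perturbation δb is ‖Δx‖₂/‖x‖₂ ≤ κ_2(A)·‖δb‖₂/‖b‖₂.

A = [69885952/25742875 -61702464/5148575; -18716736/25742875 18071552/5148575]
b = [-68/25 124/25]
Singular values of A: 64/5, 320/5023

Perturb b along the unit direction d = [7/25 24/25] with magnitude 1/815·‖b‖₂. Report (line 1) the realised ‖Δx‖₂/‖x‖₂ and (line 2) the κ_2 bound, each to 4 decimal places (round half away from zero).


0.0017
0.2465

σ_max = 64/5, σ_min = 320/5023
condition number: (64/5) ÷ (320/5023) = 200.9200
κ_2(A)·‖δb‖/‖b‖ = 0.2465
solve Ax = b  →  x = [61.1875 14.0875]
‖b‖ = 5.6569, ‖x‖ = 62.7883
Δx = A⁻¹·δb where δb = 1/815·5.6569·d; ‖Δx‖ = 0.1090
relative error = 0.0017
tightness: 0.0017 against a bound of 0.2465 (unrounded ratio ≈ 0.0070)
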